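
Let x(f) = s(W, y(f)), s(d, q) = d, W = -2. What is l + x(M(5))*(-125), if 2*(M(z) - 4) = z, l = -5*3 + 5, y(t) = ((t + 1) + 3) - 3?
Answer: 240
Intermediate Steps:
y(t) = 1 + t (y(t) = ((1 + t) + 3) - 3 = (4 + t) - 3 = 1 + t)
l = -10 (l = -15 + 5 = -10)
M(z) = 4 + z/2
x(f) = -2
l + x(M(5))*(-125) = -10 - 2*(-125) = -10 + 250 = 240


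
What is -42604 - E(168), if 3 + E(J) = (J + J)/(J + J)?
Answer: -42602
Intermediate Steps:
E(J) = -2 (E(J) = -3 + (J + J)/(J + J) = -3 + (2*J)/((2*J)) = -3 + (2*J)*(1/(2*J)) = -3 + 1 = -2)
-42604 - E(168) = -42604 - 1*(-2) = -42604 + 2 = -42602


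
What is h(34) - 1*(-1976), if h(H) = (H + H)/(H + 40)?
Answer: 73146/37 ≈ 1976.9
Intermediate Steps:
h(H) = 2*H/(40 + H) (h(H) = (2*H)/(40 + H) = 2*H/(40 + H))
h(34) - 1*(-1976) = 2*34/(40 + 34) - 1*(-1976) = 2*34/74 + 1976 = 2*34*(1/74) + 1976 = 34/37 + 1976 = 73146/37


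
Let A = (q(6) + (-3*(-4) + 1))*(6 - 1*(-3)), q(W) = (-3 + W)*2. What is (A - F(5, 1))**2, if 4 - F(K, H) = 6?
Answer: 29929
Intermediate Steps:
F(K, H) = -2 (F(K, H) = 4 - 1*6 = 4 - 6 = -2)
q(W) = -6 + 2*W
A = 171 (A = ((-6 + 2*6) + (-3*(-4) + 1))*(6 - 1*(-3)) = ((-6 + 12) + (12 + 1))*(6 + 3) = (6 + 13)*9 = 19*9 = 171)
(A - F(5, 1))**2 = (171 - 1*(-2))**2 = (171 + 2)**2 = 173**2 = 29929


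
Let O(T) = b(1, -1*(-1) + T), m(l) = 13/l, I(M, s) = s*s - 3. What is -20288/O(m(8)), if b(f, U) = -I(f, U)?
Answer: 1298432/249 ≈ 5214.6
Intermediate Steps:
I(M, s) = -3 + s² (I(M, s) = s² - 3 = -3 + s²)
b(f, U) = 3 - U² (b(f, U) = -(-3 + U²) = 3 - U²)
O(T) = 3 - (1 + T)² (O(T) = 3 - (-1*(-1) + T)² = 3 - (1 + T)²)
-20288/O(m(8)) = -20288/(3 - (1 + 13/8)²) = -20288/(3 - (21/8)²) = -20288/(3 - 1*441/64) = -20288/(3 - 441/64) = -20288/(-249/64) = -20288*(-64/249) = 1298432/249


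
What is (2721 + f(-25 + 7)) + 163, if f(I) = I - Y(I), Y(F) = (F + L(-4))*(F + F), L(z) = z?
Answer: 2074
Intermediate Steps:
Y(F) = 2*F*(-4 + F) (Y(F) = (F - 4)*(F + F) = (-4 + F)*(2*F) = 2*F*(-4 + F))
f(I) = I - 2*I*(-4 + I)
(2721 + f(-25 + 7)) + 163 = (2721 + (-25 + 7)*(9 - 2*(-25 + 7))) + 163 = (2721 - 18*(9 - 2*(-18))) + 163 = (2721 - 18*(9 + 36)) + 163 = (2721 - 18*45) + 163 = (2721 - 810) + 163 = 1911 + 163 = 2074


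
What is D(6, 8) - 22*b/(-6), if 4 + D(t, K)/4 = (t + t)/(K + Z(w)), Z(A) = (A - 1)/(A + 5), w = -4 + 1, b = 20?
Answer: 196/3 ≈ 65.333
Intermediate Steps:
w = -3
Z(A) = (-1 + A)/(5 + A)
D(t, K) = -16 + 8*t/(-2 + K) (D(t, K) = -16 + 4*((t + t)/(K + (-1 - 3)/(5 - 3))) = -16 + 4*((2*t)/(K - 4/2)) = -16 + 4*((2*t)/(K + (1/2)*(-4))) = -16 + 4*((2*t)/(K - 2)) = -16 + 4*((2*t)/(-2 + K)) = -16 + 4*(2*t/(-2 + K)) = -16 + 8*t/(-2 + K))
D(6, 8) - 22*b/(-6) = 8*(4 + 6 - 2*8)/(-2 + 8) - 440/(-6) = 8*(4 + 6 - 16)/6 - 440*(-1)/6 = 8*(1/6)*(-6) - 22*(-10/3) = -8 + 220/3 = 196/3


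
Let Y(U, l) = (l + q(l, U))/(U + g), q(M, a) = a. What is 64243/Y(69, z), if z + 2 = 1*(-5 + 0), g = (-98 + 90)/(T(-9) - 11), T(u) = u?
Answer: 22292321/310 ≈ 71911.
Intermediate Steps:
g = 2/5 (g = (-98 + 90)/(-9 - 11) = -8/(-20) = -8*(-1/20) = 2/5 ≈ 0.40000)
z = -7 (z = -2 + 1*(-5 + 0) = -2 + 1*(-5) = -2 - 5 = -7)
Y(U, l) = (U + l)/(2/5 + U) (Y(U, l) = (l + U)/(U + 2/5) = (U + l)/(2/5 + U))
64243/Y(69, z) = 64243/((5*(69 - 7)/(2 + 5*69))) = 64243/((5*62/(2 + 345))) = 64243/((5*62/347)) = 64243/((5*(1/347)*62)) = 64243/(310/347) = 64243*(347/310) = 22292321/310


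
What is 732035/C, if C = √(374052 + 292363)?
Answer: 146407*√666415/133283 ≈ 896.73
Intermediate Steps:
C = √666415 ≈ 816.34
732035/C = 732035/(√666415) = 732035*(√666415/666415) = 146407*√666415/133283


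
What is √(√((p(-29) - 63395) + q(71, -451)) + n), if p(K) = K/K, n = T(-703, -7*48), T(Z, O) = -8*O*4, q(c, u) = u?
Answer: √(10752 + 113*I*√5) ≈ 103.7 + 1.218*I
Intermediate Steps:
T(Z, O) = -32*O
n = 10752 (n = -(-224)*48 = -32*(-336) = 10752)
p(K) = 1
√(√((p(-29) - 63395) + q(71, -451)) + n) = √(√((1 - 63395) - 451) + 10752) = √(√(-63394 - 451) + 10752) = √(√(-63845) + 10752) = √(113*I*√5 + 10752) = √(10752 + 113*I*√5)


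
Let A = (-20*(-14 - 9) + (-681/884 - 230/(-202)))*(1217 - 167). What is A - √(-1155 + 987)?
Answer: 21579347475/44642 - 2*I*√42 ≈ 4.8339e+5 - 12.961*I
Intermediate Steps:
A = 21579347475/44642 (A = (-20*(-23) + (-681*1/884 - 230*(-1/202)))*1050 = (460 + (-681/884 + 115/101))*1050 = (460 + 32879/89284)*1050 = (41103519/89284)*1050 = 21579347475/44642 ≈ 4.8339e+5)
A - √(-1155 + 987) = 21579347475/44642 - √(-1155 + 987) = 21579347475/44642 - √(-168) = 21579347475/44642 - 2*I*√42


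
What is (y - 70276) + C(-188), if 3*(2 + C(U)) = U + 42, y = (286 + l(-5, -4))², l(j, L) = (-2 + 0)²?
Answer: 41320/3 ≈ 13773.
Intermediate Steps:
l(j, L) = 4 (l(j, L) = (-2)² = 4)
y = 84100 (y = (286 + 4)² = 290² = 84100)
C(U) = 12 + U/3 (C(U) = -2 + (U + 42)/3 = -2 + (42 + U)/3 = -2 + (14 + U/3) = 12 + U/3)
(y - 70276) + C(-188) = (84100 - 70276) + (12 + (⅓)*(-188)) = 13824 + (12 - 188/3) = 13824 - 152/3 = 41320/3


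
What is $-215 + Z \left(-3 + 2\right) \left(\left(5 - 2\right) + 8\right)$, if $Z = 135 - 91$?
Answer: $-699$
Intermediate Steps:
$Z = 44$
$-215 + Z \left(-3 + 2\right) \left(\left(5 - 2\right) + 8\right) = -215 + 44 \left(-3 + 2\right) \left(\left(5 - 2\right) + 8\right) = -215 + 44 \left(- (3 + 8)\right) = -215 + 44 \left(\left(-1\right) 11\right) = -215 + 44 \left(-11\right) = -215 - 484 = -699$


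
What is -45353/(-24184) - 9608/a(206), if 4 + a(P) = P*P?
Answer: 3304802/2004249 ≈ 1.6489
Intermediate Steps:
a(P) = -4 + P² (a(P) = -4 + P*P = -4 + P²)
-45353/(-24184) - 9608/a(206) = -45353/(-24184) - 9608/(-4 + 206²) = -45353*(-1/24184) - 9608/(-4 + 42436) = 45353/24184 - 9608/42432 = 45353/24184 - 9608*1/42432 = 45353/24184 - 1201/5304 = 3304802/2004249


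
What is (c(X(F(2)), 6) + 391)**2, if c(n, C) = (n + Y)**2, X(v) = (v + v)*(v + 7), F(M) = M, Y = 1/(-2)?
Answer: 43626025/16 ≈ 2.7266e+6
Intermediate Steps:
Y = -1/2 ≈ -0.50000
X(v) = 2*v*(7 + v) (X(v) = (2*v)*(7 + v) = 2*v*(7 + v))
c(n, C) = (-1/2 + n)**2 (c(n, C) = (n - 1/2)**2 = (-1/2 + n)**2)
(c(X(F(2)), 6) + 391)**2 = ((-1 + 2*(2*2*(7 + 2)))**2/4 + 391)**2 = ((-1 + 2*(2*2*9))**2/4 + 391)**2 = ((-1 + 2*36)**2/4 + 391)**2 = ((-1 + 72)**2/4 + 391)**2 = ((1/4)*71**2 + 391)**2 = ((1/4)*5041 + 391)**2 = (5041/4 + 391)**2 = (6605/4)**2 = 43626025/16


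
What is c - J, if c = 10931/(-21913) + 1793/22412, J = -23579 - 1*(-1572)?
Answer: 635749619737/28889068 ≈ 22007.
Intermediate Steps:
J = -22007 (J = -23579 + 1572 = -22007)
c = -12099739/28889068 (c = 10931*(-1/21913) + 1793*(1/22412) = -643/1289 + 1793/22412 = -12099739/28889068 ≈ -0.41883)
c - J = -12099739/28889068 - 1*(-22007) = -12099739/28889068 + 22007 = 635749619737/28889068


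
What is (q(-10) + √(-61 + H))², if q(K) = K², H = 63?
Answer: (100 + √2)² ≈ 10285.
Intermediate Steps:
(q(-10) + √(-61 + H))² = ((-10)² + √(-61 + 63))² = (100 + √2)²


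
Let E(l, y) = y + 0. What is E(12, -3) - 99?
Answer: -102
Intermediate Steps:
E(l, y) = y
E(12, -3) - 99 = -3 - 99 = -102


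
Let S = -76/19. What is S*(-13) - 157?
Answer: -105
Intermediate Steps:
S = -4 (S = -76/19 = -4*1 = -4)
S*(-13) - 157 = -4*(-13) - 157 = 52 - 157 = -105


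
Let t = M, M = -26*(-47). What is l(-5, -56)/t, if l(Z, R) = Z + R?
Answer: -61/1222 ≈ -0.049918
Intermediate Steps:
M = 1222
l(Z, R) = R + Z
t = 1222
l(-5, -56)/t = (-56 - 5)/1222 = -61*1/1222 = -61/1222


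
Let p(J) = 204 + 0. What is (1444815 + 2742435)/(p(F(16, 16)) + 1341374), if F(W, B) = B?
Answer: 2093625/670789 ≈ 3.1211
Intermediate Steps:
p(J) = 204
(1444815 + 2742435)/(p(F(16, 16)) + 1341374) = (1444815 + 2742435)/(204 + 1341374) = 4187250/1341578 = 4187250*(1/1341578) = 2093625/670789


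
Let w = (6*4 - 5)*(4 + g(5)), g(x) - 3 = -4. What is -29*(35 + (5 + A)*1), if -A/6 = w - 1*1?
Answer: 8584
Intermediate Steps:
g(x) = -1 (g(x) = 3 - 4 = -1)
w = 57 (w = (6*4 - 5)*(4 - 1) = (24 - 5)*3 = 19*3 = 57)
A = -336 (A = -6*(57 - 1*1) = -6*(57 - 1) = -6*56 = -336)
-29*(35 + (5 + A)*1) = -29*(35 + (5 - 336)*1) = -29*(35 - 331*1) = -29*(35 - 331) = -29*(-296) = 8584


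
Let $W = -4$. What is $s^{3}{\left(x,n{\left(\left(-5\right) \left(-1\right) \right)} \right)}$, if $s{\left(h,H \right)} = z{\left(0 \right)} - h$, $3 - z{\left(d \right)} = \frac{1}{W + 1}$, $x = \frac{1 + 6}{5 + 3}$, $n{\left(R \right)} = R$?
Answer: $\frac{205379}{13824} \approx 14.857$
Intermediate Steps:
$x = \frac{7}{8} \approx 0.875$
$z{\left(d \right)} = \frac{10}{3}$ ($z{\left(d \right)} = 3 - \frac{1}{-4 + 1} = 3 - \frac{1}{-3} = 3 - - \frac{1}{3} = 3 + \frac{1}{3} = \frac{10}{3}$)
$s{\left(h,H \right)} = \frac{10}{3} - h$
$s^{3}{\left(x,n{\left(\left(-5\right) \left(-1\right) \right)} \right)} = \left(\frac{10}{3} - \frac{7}{8}\right)^{3} = \left(\frac{59}{24}\right)^{3} = \frac{205379}{13824}$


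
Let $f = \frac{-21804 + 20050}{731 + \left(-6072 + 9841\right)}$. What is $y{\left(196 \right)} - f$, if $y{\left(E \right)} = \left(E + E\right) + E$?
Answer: $\frac{1323877}{2250} \approx 588.39$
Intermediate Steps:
$f = - \frac{877}{2250}$ ($f = - \frac{1754}{731 + 3769} = - \frac{1754}{4500} = \left(-1754\right) \frac{1}{4500} = - \frac{877}{2250} \approx -0.38978$)
$y{\left(E \right)} = 3 E$ ($y{\left(E \right)} = 2 E + E = 3 E$)
$y{\left(196 \right)} - f = 3 \cdot 196 - - \frac{877}{2250} = 588 + \frac{877}{2250} = \frac{1323877}{2250}$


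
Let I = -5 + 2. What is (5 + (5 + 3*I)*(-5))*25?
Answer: 625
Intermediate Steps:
I = -3
(5 + (5 + 3*I)*(-5))*25 = (5 + (5 + 3*(-3))*(-5))*25 = (5 + (5 - 9)*(-5))*25 = (5 - 4*(-5))*25 = (5 + 20)*25 = 25*25 = 625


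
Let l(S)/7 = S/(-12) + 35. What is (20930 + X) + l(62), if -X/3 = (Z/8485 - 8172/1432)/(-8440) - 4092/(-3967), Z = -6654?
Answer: 6448788905416416139/305113044277200 ≈ 21136.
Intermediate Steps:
l(S) = 245 - 7*S/12 (l(S) = 7*(S/(-12) + 35) = 7*(S*(-1/12) + 35) = 7*(-S/12 + 35) = 7*(35 - S/12) = 245 - 7*S/12)
X = -314961795089487/101704348092400 (X = -3*((-6654/8485 - 8172/1432)/(-8440) - 4092/(-3967)) = -3*((-6654*1/8485 - 8172*1/1432)*(-1/8440) - 4092*(-1/3967)) = -3*((-6654/8485 - 2043/358)*(-1/8440) + 4092/3967) = -3*(-19716987/3037630*(-1/8440) + 4092/3967) = -3*(19716987/25637597200 + 4092/3967) = -3*104987265029829/101704348092400 = -314961795089487/101704348092400 ≈ -3.0968)
(20930 + X) + l(62) = (20930 - 314961795089487/101704348092400) + (245 - 7/12*62) = 2128357043778842513/101704348092400 + (245 - 217/6) = 2128357043778842513/101704348092400 + 1253/6 = 6448788905416416139/305113044277200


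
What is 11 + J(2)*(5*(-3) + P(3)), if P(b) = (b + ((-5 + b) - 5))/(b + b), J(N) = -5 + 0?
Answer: 268/3 ≈ 89.333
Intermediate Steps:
J(N) = -5
P(b) = (-10 + 2*b)/(2*b) (P(b) = (b + (-10 + b))/((2*b)) = (-10 + 2*b)*(1/(2*b)) = (-10 + 2*b)/(2*b))
11 + J(2)*(5*(-3) + P(3)) = 11 - 5*(5*(-3) + (-5 + 3)/3) = 11 - 5*(-15 + (⅓)*(-2)) = 11 - 5*(-15 - ⅔) = 11 - 5*(-47/3) = 11 + 235/3 = 268/3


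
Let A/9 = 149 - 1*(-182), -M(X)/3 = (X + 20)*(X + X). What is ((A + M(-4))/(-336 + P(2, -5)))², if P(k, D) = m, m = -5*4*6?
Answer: 3481/64 ≈ 54.391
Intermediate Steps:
M(X) = -6*X*(20 + X) (M(X) = -3*(X + 20)*(X + X) = -3*(20 + X)*2*X = -6*X*(20 + X))
m = -120 (m = -20*6 = -120)
A = 2979 (A = 9*(149 - 1*(-182)) = 9*(149 + 182) = 9*331 = 2979)
P(k, D) = -120
((A + M(-4))/(-336 + P(2, -5)))² = ((2979 - 6*(-4)*(20 - 4))/(-336 - 120))² = ((2979 - 6*(-4)*16)/(-456))² = ((2979 + 384)*(-1/456))² = (3363*(-1/456))² = (-59/8)² = 3481/64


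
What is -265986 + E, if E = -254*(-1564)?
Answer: 131270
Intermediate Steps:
E = 397256
-265986 + E = -265986 + 397256 = 131270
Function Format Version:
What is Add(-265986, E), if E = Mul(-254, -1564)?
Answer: 131270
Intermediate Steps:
E = 397256
Add(-265986, E) = Add(-265986, 397256) = 131270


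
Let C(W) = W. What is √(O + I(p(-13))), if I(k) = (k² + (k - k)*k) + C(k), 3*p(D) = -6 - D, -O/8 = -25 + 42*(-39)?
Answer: √119806/3 ≈ 115.38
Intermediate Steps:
O = 13304 (O = -8*(-25 + 42*(-39)) = -8*(-25 - 1638) = -8*(-1663) = 13304)
p(D) = -2 - D/3 (p(D) = (-6 - D)/3 = -2 - D/3)
I(k) = k + k² (I(k) = (k² + (k - k)*k) + k = (k² + 0*k) + k = (k² + 0) + k = k² + k = k + k²)
√(O + I(p(-13))) = √(13304 + (-2 - ⅓*(-13))*(1 + (-2 - ⅓*(-13)))) = √(13304 + (-2 + 13/3)*(1 + (-2 + 13/3))) = √(13304 + 7*(1 + 7/3)/3) = √(13304 + (7/3)*(10/3)) = √(13304 + 70/9) = √(119806/9) = √119806/3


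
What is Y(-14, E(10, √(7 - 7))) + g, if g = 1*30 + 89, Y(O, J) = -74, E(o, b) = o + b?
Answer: 45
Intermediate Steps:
E(o, b) = b + o
g = 119 (g = 30 + 89 = 119)
Y(-14, E(10, √(7 - 7))) + g = -74 + 119 = 45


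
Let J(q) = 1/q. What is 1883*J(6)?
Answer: 1883/6 ≈ 313.83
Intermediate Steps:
1883*J(6) = 1883/6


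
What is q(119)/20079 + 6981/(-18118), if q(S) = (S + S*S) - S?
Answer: 116397499/363791322 ≈ 0.31996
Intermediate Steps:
q(S) = S² (q(S) = (S + S²) - S = S²)
q(119)/20079 + 6981/(-18118) = 119²/20079 + 6981/(-18118) = 14161*(1/20079) + 6981*(-1/18118) = 14161/20079 - 6981/18118 = 116397499/363791322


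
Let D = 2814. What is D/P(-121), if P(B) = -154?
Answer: -201/11 ≈ -18.273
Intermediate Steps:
D/P(-121) = 2814/(-154) = 2814*(-1/154) = -201/11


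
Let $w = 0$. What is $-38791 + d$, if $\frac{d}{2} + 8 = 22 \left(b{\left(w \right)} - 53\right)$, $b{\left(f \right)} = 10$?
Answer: $-40699$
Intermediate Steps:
$d = -1908$ ($d = -16 + 2 \cdot 22 \left(10 - 53\right) = -16 + 2 \cdot 22 \left(-43\right) = -16 + 2 \left(-946\right) = -16 - 1892 = -1908$)
$-38791 + d = -38791 - 1908 = -40699$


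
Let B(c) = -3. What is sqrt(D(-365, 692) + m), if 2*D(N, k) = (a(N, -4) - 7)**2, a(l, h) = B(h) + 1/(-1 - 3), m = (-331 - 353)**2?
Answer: sqrt(29946146)/8 ≈ 684.04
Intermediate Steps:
m = 467856 (m = (-684)**2 = 467856)
a(l, h) = -13/4 (a(l, h) = -3 + 1/(-1 - 3) = -3 + 1/(-4) = -3 - 1/4 = -13/4)
D(N, k) = 1681/32 (D(N, k) = (-13/4 - 7)**2/2 = (-41/4)**2/2 = (1/2)*(1681/16) = 1681/32)
sqrt(D(-365, 692) + m) = sqrt(1681/32 + 467856) = sqrt(14973073/32) = sqrt(29946146)/8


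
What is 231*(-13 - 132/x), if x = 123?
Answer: -133287/41 ≈ -3250.9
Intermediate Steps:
231*(-13 - 132/x) = 231*(-13 - 132/123) = 231*(-13 - 132*1/123) = 231*(-13 - 44/41) = 231*(-577/41) = -133287/41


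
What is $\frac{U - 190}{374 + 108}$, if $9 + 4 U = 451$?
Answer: $- \frac{159}{964} \approx -0.16494$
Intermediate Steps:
$U = \frac{221}{2}$ ($U = - \frac{9}{4} + \frac{1}{4} \cdot 451 = - \frac{9}{4} + \frac{451}{4} = \frac{221}{2} \approx 110.5$)
$\frac{U - 190}{374 + 108} = \frac{\frac{221}{2} - 190}{374 + 108} = - \frac{159}{2 \cdot 482} = \left(- \frac{159}{2}\right) \frac{1}{482} = - \frac{159}{964}$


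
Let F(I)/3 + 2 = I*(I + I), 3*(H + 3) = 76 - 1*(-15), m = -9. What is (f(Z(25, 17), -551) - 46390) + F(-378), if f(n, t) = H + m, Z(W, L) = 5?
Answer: 2432779/3 ≈ 8.1093e+5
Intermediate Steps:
H = 82/3 (H = -3 + (76 - 1*(-15))/3 = -3 + (76 + 15)/3 = -3 + (⅓)*91 = -3 + 91/3 = 82/3 ≈ 27.333)
F(I) = -6 + 6*I² (F(I) = -6 + 3*(I*(I + I)) = -6 + 3*(I*(2*I)) = -6 + 3*(2*I²) = -6 + 6*I²)
f(n, t) = 55/3 (f(n, t) = 82/3 - 9 = 55/3)
(f(Z(25, 17), -551) - 46390) + F(-378) = (55/3 - 46390) + (-6 + 6*(-378)²) = -139115/3 + (-6 + 6*142884) = -139115/3 + (-6 + 857304) = -139115/3 + 857298 = 2432779/3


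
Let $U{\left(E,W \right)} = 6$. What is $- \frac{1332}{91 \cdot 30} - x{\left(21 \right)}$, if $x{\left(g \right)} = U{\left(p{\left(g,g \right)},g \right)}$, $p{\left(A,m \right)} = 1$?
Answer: $- \frac{2952}{455} \approx -6.4879$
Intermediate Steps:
$x{\left(g \right)} = 6$
$- \frac{1332}{91 \cdot 30} - x{\left(21 \right)} = - \frac{1332}{91 \cdot 30} - 6 = - \frac{1332}{2730} - 6 = \left(-1332\right) \frac{1}{2730} - 6 = - \frac{222}{455} - 6 = - \frac{2952}{455}$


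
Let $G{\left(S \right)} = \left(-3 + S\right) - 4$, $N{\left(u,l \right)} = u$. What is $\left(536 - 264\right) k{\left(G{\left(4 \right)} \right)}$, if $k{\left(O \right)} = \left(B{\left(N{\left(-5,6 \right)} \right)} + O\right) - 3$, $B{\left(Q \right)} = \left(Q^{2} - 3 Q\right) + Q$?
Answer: $7888$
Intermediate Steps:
$B{\left(Q \right)} = Q^{2} - 2 Q$
$G{\left(S \right)} = -7 + S$
$k{\left(O \right)} = 32 + O$ ($k{\left(O \right)} = \left(- 5 \left(-2 - 5\right) + O\right) - 3 = \left(\left(-5\right) \left(-7\right) + O\right) - 3 = \left(35 + O\right) - 3 = 32 + O$)
$\left(536 - 264\right) k{\left(G{\left(4 \right)} \right)} = \left(536 - 264\right) \left(32 + \left(-7 + 4\right)\right) = \left(536 - 264\right) \left(32 - 3\right) = 272 \cdot 29 = 7888$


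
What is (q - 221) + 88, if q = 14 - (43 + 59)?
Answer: -221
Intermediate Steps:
q = -88 (q = 14 - 1*102 = 14 - 102 = -88)
(q - 221) + 88 = (-88 - 221) + 88 = -309 + 88 = -221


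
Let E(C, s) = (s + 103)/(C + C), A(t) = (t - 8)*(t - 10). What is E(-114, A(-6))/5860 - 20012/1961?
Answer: -8912758069/873350960 ≈ -10.205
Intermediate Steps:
A(t) = (-10 + t)*(-8 + t) (A(t) = (-8 + t)*(-10 + t) = (-10 + t)*(-8 + t))
E(C, s) = (103 + s)/(2*C) (E(C, s) = (103 + s)/((2*C)) = (103 + s)*(1/(2*C)) = (103 + s)/(2*C))
E(-114, A(-6))/5860 - 20012/1961 = ((½)*(103 + (80 + (-6)² - 18*(-6)))/(-114))/5860 - 20012/1961 = ((½)*(-1/114)*(103 + (80 + 36 + 108)))*(1/5860) - 20012*1/1961 = ((½)*(-1/114)*(103 + 224))*(1/5860) - 20012/1961 = ((½)*(-1/114)*327)*(1/5860) - 20012/1961 = -109/76*1/5860 - 20012/1961 = -109/445360 - 20012/1961 = -8912758069/873350960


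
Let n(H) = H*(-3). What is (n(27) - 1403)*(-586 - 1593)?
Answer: 3233636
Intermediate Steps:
n(H) = -3*H
(n(27) - 1403)*(-586 - 1593) = (-3*27 - 1403)*(-586 - 1593) = (-81 - 1403)*(-2179) = -1484*(-2179) = 3233636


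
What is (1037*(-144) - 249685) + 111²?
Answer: -386692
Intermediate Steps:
(1037*(-144) - 249685) + 111² = (-149328 - 249685) + 12321 = -399013 + 12321 = -386692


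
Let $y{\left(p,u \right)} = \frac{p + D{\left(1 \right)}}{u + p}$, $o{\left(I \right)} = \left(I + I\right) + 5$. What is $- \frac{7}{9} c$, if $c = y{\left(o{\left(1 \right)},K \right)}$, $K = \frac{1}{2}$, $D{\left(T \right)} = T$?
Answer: $- \frac{112}{135} \approx -0.82963$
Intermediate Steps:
$K = \frac{1}{2} \approx 0.5$
$o{\left(I \right)} = 5 + 2 I$ ($o{\left(I \right)} = 2 I + 5 = 5 + 2 I$)
$y{\left(p,u \right)} = \frac{1 + p}{p + u}$ ($y{\left(p,u \right)} = \frac{p + 1}{u + p} = \frac{1 + p}{p + u}$)
$c = \frac{16}{15}$ ($c = \frac{1 + \left(5 + 2 \cdot 1\right)}{\left(5 + 2 \cdot 1\right) + \frac{1}{2}} = \frac{1 + \left(5 + 2\right)}{\left(5 + 2\right) + \frac{1}{2}} = \frac{1 + 7}{7 + \frac{1}{2}} = \frac{1}{\frac{15}{2}} \cdot 8 = \frac{2}{15} \cdot 8 = \frac{16}{15} \approx 1.0667$)
$- \frac{7}{9} c = - \frac{7}{9} \cdot \frac{16}{15} = \left(-7\right) \frac{1}{9} \cdot \frac{16}{15} = \left(- \frac{7}{9}\right) \frac{16}{15} = - \frac{112}{135}$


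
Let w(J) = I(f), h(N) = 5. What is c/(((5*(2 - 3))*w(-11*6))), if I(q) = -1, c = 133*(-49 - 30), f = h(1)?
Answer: -10507/5 ≈ -2101.4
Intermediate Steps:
f = 5
c = -10507 (c = 133*(-79) = -10507)
w(J) = -1
c/(((5*(2 - 3))*w(-11*6))) = -10507*(-1/(5*(2 - 3))) = -10507/((5*(-1))*(-1)) = -10507/((-5*(-1))) = -10507/5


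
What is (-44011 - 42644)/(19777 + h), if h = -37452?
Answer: 17331/3535 ≈ 4.9027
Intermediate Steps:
(-44011 - 42644)/(19777 + h) = (-44011 - 42644)/(19777 - 37452) = -86655/(-17675) = -86655*(-1/17675) = 17331/3535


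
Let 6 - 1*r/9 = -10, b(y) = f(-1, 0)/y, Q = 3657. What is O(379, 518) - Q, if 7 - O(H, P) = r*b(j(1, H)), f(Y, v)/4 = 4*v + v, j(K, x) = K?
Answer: -3650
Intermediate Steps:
f(Y, v) = 20*v (f(Y, v) = 4*(4*v + v) = 4*(5*v) = 20*v)
b(y) = 0 (b(y) = (20*0)/y = 0/y = 0)
r = 144 (r = 54 - 9*(-10) = 54 + 90 = 144)
O(H, P) = 7 (O(H, P) = 7 - 144*0 = 7 - 1*0 = 7 + 0 = 7)
O(379, 518) - Q = 7 - 1*3657 = 7 - 3657 = -3650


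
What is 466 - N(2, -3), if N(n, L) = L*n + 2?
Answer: 470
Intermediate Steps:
N(n, L) = 2 + L*n
466 - N(2, -3) = 466 - (2 - 3*2) = 466 - (2 - 6) = 466 - 1*(-4) = 466 + 4 = 470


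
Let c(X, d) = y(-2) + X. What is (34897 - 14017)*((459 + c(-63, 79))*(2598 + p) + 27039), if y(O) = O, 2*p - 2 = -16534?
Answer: -46064474640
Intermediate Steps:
p = -8266 (p = 1 + (1/2)*(-16534) = 1 - 8267 = -8266)
c(X, d) = -2 + X
(34897 - 14017)*((459 + c(-63, 79))*(2598 + p) + 27039) = (34897 - 14017)*((459 + (-2 - 63))*(2598 - 8266) + 27039) = 20880*((459 - 65)*(-5668) + 27039) = 20880*(394*(-5668) + 27039) = 20880*(-2233192 + 27039) = 20880*(-2206153) = -46064474640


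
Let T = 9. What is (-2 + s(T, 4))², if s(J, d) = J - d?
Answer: 9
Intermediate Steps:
(-2 + s(T, 4))² = (-2 + (9 - 1*4))² = (-2 + (9 - 4))² = (-2 + 5)² = 3² = 9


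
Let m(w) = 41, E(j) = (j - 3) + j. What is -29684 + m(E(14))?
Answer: -29643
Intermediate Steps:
E(j) = -3 + 2*j (E(j) = (-3 + j) + j = -3 + 2*j)
-29684 + m(E(14)) = -29684 + 41 = -29643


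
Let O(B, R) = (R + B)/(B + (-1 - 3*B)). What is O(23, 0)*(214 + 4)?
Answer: -5014/47 ≈ -106.68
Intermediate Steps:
O(B, R) = (B + R)/(-1 - 2*B)
O(23, 0)*(214 + 4) = ((-1*23 - 1*0)/(1 + 2*23))*(214 + 4) = ((-23 + 0)/(1 + 46))*218 = (-23/47)*218 = ((1/47)*(-23))*218 = -23/47*218 = -5014/47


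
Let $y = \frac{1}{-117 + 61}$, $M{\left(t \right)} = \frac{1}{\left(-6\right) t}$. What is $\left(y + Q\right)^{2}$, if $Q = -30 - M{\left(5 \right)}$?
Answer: $\frac{634384969}{705600} \approx 899.07$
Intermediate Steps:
$M{\left(t \right)} = - \frac{1}{6 t}$
$y = - \frac{1}{56}$ ($y = \frac{1}{-56} = - \frac{1}{56} \approx -0.017857$)
$Q = - \frac{899}{30}$ ($Q = -30 - - \frac{1}{6 \cdot 5} = -30 - \left(- \frac{1}{6}\right) \frac{1}{5} = -30 - - \frac{1}{30} = -30 + \frac{1}{30} = - \frac{899}{30} \approx -29.967$)
$\left(y + Q\right)^{2} = \left(- \frac{1}{56} - \frac{899}{30}\right)^{2} = \left(- \frac{25187}{840}\right)^{2} = \frac{634384969}{705600}$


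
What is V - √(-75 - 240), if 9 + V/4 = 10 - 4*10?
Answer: -156 - 3*I*√35 ≈ -156.0 - 17.748*I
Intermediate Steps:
V = -156 (V = -36 + 4*(10 - 4*10) = -36 + 4*(10 - 40) = -36 + 4*(-30) = -36 - 120 = -156)
V - √(-75 - 240) = -156 - √(-75 - 240) = -156 - √(-315) = -156 - 3*I*√35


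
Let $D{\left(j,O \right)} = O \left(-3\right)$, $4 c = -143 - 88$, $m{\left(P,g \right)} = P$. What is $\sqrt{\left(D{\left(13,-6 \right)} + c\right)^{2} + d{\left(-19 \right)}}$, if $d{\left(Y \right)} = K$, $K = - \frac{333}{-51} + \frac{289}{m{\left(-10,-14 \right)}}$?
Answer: $\frac{\sqrt{180069185}}{340} \approx 39.468$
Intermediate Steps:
$c = - \frac{231}{4}$ ($c = \frac{-143 - 88}{4} = \frac{1}{4} \left(-231\right) = - \frac{231}{4} \approx -57.75$)
$D{\left(j,O \right)} = - 3 O$
$K = - \frac{3803}{170}$ ($K = - \frac{333}{-51} + \frac{289}{-10} = \left(-333\right) \left(- \frac{1}{51}\right) + 289 \left(- \frac{1}{10}\right) = \frac{111}{17} - \frac{289}{10} = - \frac{3803}{170} \approx -22.371$)
$d{\left(Y \right)} = - \frac{3803}{170}$
$\sqrt{\left(D{\left(13,-6 \right)} + c\right)^{2} + d{\left(-19 \right)}} = \sqrt{\left(\left(-3\right) \left(-6\right) - \frac{231}{4}\right)^{2} - \frac{3803}{170}} = \sqrt{\left(18 - \frac{231}{4}\right)^{2} - \frac{3803}{170}} = \sqrt{\left(- \frac{159}{4}\right)^{2} - \frac{3803}{170}} = \sqrt{\frac{25281}{16} - \frac{3803}{170}} = \sqrt{\frac{2118461}{1360}} = \frac{\sqrt{180069185}}{340}$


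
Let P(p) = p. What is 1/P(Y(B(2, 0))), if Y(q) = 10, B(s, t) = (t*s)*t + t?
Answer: ⅒ ≈ 0.10000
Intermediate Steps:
B(s, t) = t + s*t² (B(s, t) = (s*t)*t + t = s*t² + t = t + s*t²)
1/P(Y(B(2, 0))) = 1/10 = ⅒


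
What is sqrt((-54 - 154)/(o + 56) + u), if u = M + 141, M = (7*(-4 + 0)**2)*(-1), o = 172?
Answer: sqrt(91257)/57 ≈ 5.2998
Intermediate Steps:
M = -112 (M = (7*(-4)**2)*(-1) = (7*16)*(-1) = 112*(-1) = -112)
u = 29 (u = -112 + 141 = 29)
sqrt((-54 - 154)/(o + 56) + u) = sqrt((-54 - 154)/(172 + 56) + 29) = sqrt(-208/228 + 29) = sqrt(-208*1/228 + 29) = sqrt(-52/57 + 29) = sqrt(1601/57) = sqrt(91257)/57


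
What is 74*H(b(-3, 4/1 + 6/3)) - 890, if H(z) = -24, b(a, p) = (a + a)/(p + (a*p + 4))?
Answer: -2666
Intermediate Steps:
b(a, p) = 2*a/(4 + p + a*p) (b(a, p) = (2*a)/(p + (4 + a*p)) = (2*a)/(4 + p + a*p) = 2*a/(4 + p + a*p))
74*H(b(-3, 4/1 + 6/3)) - 890 = 74*(-24) - 890 = -1776 - 890 = -2666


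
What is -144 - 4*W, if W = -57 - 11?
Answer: 128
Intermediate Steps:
W = -68
-144 - 4*W = -144 - 4*(-68) = -144 + 272 = 128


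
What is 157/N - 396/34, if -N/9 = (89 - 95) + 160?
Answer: -277097/23562 ≈ -11.760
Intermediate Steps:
N = -1386 (N = -9*((89 - 95) + 160) = -9*(-6 + 160) = -9*154 = -1386)
157/N - 396/34 = 157/(-1386) - 396/34 = 157*(-1/1386) - 396*1/34 = -157/1386 - 198/17 = -277097/23562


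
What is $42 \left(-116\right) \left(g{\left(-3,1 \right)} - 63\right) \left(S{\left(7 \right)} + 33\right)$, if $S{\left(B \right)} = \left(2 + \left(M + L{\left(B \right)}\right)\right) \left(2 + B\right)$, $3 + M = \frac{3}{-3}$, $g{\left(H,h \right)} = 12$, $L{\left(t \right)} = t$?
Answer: $19380816$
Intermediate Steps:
$M = -4$ ($M = -3 + \frac{3}{-3} = -3 + 3 \left(- \frac{1}{3}\right) = -3 - 1 = -4$)
$S{\left(B \right)} = \left(-2 + B\right) \left(2 + B\right)$ ($S{\left(B \right)} = \left(2 + \left(-4 + B\right)\right) \left(2 + B\right) = \left(-2 + B\right) \left(2 + B\right)$)
$42 \left(-116\right) \left(g{\left(-3,1 \right)} - 63\right) \left(S{\left(7 \right)} + 33\right) = 42 \left(-116\right) \left(12 - 63\right) \left(\left(-4 + 7^{2}\right) + 33\right) = - 4872 \left(- 51 \left(\left(-4 + 49\right) + 33\right)\right) = - 4872 \left(- 51 \left(45 + 33\right)\right) = - 4872 \left(\left(-51\right) 78\right) = \left(-4872\right) \left(-3978\right) = 19380816$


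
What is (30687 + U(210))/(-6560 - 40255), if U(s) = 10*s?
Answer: -10929/15605 ≈ -0.70035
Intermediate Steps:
(30687 + U(210))/(-6560 - 40255) = (30687 + 10*210)/(-6560 - 40255) = (30687 + 2100)/(-46815) = 32787*(-1/46815) = -10929/15605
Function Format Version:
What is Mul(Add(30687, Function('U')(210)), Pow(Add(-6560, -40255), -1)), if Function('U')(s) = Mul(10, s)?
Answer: Rational(-10929, 15605) ≈ -0.70035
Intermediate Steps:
Mul(Add(30687, Function('U')(210)), Pow(Add(-6560, -40255), -1)) = Mul(Add(30687, Mul(10, 210)), Pow(Add(-6560, -40255), -1)) = Mul(Add(30687, 2100), Pow(-46815, -1)) = Mul(32787, Rational(-1, 46815)) = Rational(-10929, 15605)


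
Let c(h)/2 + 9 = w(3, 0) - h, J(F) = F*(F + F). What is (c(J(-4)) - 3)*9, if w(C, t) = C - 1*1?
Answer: -729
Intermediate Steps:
w(C, t) = -1 + C (w(C, t) = C - 1 = -1 + C)
J(F) = 2*F**2 (J(F) = F*(2*F) = 2*F**2)
c(h) = -14 - 2*h (c(h) = -18 + 2*((-1 + 3) - h) = -18 + 2*(2 - h) = -18 + (4 - 2*h) = -14 - 2*h)
(c(J(-4)) - 3)*9 = ((-14 - 4*(-4)**2) - 3)*9 = ((-14 - 4*16) - 3)*9 = ((-14 - 2*32) - 3)*9 = ((-14 - 64) - 3)*9 = (-78 - 3)*9 = -81*9 = -729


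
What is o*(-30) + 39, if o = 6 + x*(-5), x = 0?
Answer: -141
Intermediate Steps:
o = 6 (o = 6 + 0*(-5) = 6 + 0 = 6)
o*(-30) + 39 = 6*(-30) + 39 = -180 + 39 = -141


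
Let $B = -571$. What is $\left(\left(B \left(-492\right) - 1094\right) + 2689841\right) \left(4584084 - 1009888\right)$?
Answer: $10614214803084$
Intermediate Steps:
$\left(\left(B \left(-492\right) - 1094\right) + 2689841\right) \left(4584084 - 1009888\right) = \left(\left(\left(-571\right) \left(-492\right) - 1094\right) + 2689841\right) \left(4584084 - 1009888\right) = \left(\left(280932 - 1094\right) + 2689841\right) 3574196 = \left(279838 + 2689841\right) 3574196 = 2969679 \cdot 3574196 = 10614214803084$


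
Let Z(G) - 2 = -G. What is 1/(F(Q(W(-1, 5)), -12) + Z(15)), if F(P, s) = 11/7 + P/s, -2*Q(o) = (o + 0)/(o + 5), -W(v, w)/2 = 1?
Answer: -252/2887 ≈ -0.087288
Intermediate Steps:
W(v, w) = -2 (W(v, w) = -2*1 = -2)
Z(G) = 2 - G
Q(o) = -o/(2*(5 + o)) (Q(o) = -(o + 0)/(2*(o + 5)) = -o/(2*(5 + o)))
F(P, s) = 11/7 + P/s (F(P, s) = 11*(1/7) + P/s = 11/7 + P/s)
1/(F(Q(W(-1, 5)), -12) + Z(15)) = 1/((11/7 - 1*(-2)/(10 + 2*(-2))/(-12)) + (2 - 1*15)) = 1/((11/7 - 1*(-2)/(10 - 4)*(-1/12)) + (2 - 15)) = 1/((11/7 - 1*(-2)/6*(-1/12)) - 13) = 1/((11/7 - 1*(-2)*1/6*(-1/12)) - 13) = 1/((11/7 + (1/3)*(-1/12)) - 13) = 1/((11/7 - 1/36) - 13) = 1/(389/252 - 13) = 1/(-2887/252) = -252/2887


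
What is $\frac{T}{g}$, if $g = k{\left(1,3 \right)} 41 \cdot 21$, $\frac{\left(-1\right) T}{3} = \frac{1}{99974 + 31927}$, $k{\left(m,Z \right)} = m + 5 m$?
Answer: $- \frac{1}{227133522} \approx -4.4027 \cdot 10^{-9}$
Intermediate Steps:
$k{\left(m,Z \right)} = 6 m$
$T = - \frac{1}{43967}$ ($T = - \frac{3}{99974 + 31927} = - \frac{3}{131901} = \left(-3\right) \frac{1}{131901} = - \frac{1}{43967} \approx -2.2744 \cdot 10^{-5}$)
$g = 5166$ ($g = 6 \cdot 1 \cdot 41 \cdot 21 = 6 \cdot 41 \cdot 21 = 246 \cdot 21 = 5166$)
$\frac{T}{g} = - \frac{1}{43967 \cdot 5166} = \left(- \frac{1}{43967}\right) \frac{1}{5166} = - \frac{1}{227133522}$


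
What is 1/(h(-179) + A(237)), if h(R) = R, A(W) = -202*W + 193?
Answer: -1/47860 ≈ -2.0894e-5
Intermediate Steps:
A(W) = 193 - 202*W
1/(h(-179) + A(237)) = 1/(-179 + (193 - 202*237)) = 1/(-179 + (193 - 47874)) = 1/(-179 - 47681) = 1/(-47860) = -1/47860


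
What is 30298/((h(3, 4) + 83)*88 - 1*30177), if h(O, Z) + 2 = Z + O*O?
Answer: -30298/21905 ≈ -1.3832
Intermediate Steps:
h(O, Z) = -2 + Z + O² (h(O, Z) = -2 + (Z + O*O) = -2 + (Z + O²) = -2 + Z + O²)
30298/((h(3, 4) + 83)*88 - 1*30177) = 30298/(((-2 + 4 + 3²) + 83)*88 - 1*30177) = 30298/(((-2 + 4 + 9) + 83)*88 - 30177) = 30298/((11 + 83)*88 - 30177) = 30298/(94*88 - 30177) = 30298/(8272 - 30177) = 30298/(-21905) = 30298*(-1/21905) = -30298/21905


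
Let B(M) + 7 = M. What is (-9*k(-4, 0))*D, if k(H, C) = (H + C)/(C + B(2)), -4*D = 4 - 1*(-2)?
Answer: 54/5 ≈ 10.800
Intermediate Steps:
B(M) = -7 + M
D = -3/2 (D = -(4 - 1*(-2))/4 = -(4 + 2)/4 = -¼*6 = -3/2 ≈ -1.5000)
k(H, C) = (C + H)/(-5 + C) (k(H, C) = (H + C)/(C + (-7 + 2)) = (C + H)/(C - 5) = (C + H)/(-5 + C))
(-9*k(-4, 0))*D = -9*(0 - 4)/(-5 + 0)*(-3/2) = -9*(-4)/(-5)*(-3/2) = -(-9)*(-4)/5*(-3/2) = -9*⅘*(-3/2) = -36/5*(-3/2) = 54/5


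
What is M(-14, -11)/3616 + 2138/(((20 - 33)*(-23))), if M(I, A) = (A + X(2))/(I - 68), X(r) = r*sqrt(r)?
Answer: 633945945/88657088 - sqrt(2)/148256 ≈ 7.1505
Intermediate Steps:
X(r) = r**(3/2)
M(I, A) = (A + 2*sqrt(2))/(-68 + I) (M(I, A) = (A + 2**(3/2))/(I - 68) = (A + 2*sqrt(2))/(-68 + I))
M(-14, -11)/3616 + 2138/(((20 - 33)*(-23))) = ((-11 + 2*sqrt(2))/(-68 - 14))/3616 + 2138/(((20 - 33)*(-23))) = ((-11 + 2*sqrt(2))/(-82))*(1/3616) + 2138/((-13*(-23))) = -(-11 + 2*sqrt(2))/82*(1/3616) + 2138/299 = (11/82 - sqrt(2)/41)*(1/3616) + 2138*(1/299) = (11/296512 - sqrt(2)/148256) + 2138/299 = 633945945/88657088 - sqrt(2)/148256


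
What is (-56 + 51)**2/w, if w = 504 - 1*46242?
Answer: -25/45738 ≈ -0.00054659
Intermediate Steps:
w = -45738 (w = 504 - 46242 = -45738)
(-56 + 51)**2/w = (-56 + 51)**2/(-45738) = (-5)**2*(-1/45738) = 25*(-1/45738) = -25/45738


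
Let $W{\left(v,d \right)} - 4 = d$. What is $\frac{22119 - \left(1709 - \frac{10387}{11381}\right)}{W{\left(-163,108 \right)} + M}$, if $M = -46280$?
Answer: $- \frac{232296597}{525438008} \approx -0.4421$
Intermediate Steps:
$W{\left(v,d \right)} = 4 + d$
$\frac{22119 - \left(1709 - \frac{10387}{11381}\right)}{W{\left(-163,108 \right)} + M} = \frac{22119 - \left(1709 - \frac{10387}{11381}\right)}{\left(4 + 108\right) - 46280} = \frac{22119 + \left(\left(\left(-10387\right) \left(- \frac{1}{11381}\right) + 14805\right) - 16514\right)}{112 - 46280} = \frac{22119 + \left(\left(\frac{10387}{11381} + 14805\right) - 16514\right)}{-46168} = \left(22119 + \left(\frac{168506092}{11381} - 16514\right)\right) \left(- \frac{1}{46168}\right) = \left(22119 - \frac{19439742}{11381}\right) \left(- \frac{1}{46168}\right) = \frac{232296597}{11381} \left(- \frac{1}{46168}\right) = - \frac{232296597}{525438008}$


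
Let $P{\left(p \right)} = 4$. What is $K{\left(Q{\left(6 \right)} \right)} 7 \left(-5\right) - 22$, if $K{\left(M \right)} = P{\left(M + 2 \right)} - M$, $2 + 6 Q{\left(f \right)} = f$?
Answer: $- \frac{416}{3} \approx -138.67$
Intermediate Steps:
$Q{\left(f \right)} = - \frac{1}{3} + \frac{f}{6}$
$K{\left(M \right)} = 4 - M$
$K{\left(Q{\left(6 \right)} \right)} 7 \left(-5\right) - 22 = \left(4 - \left(- \frac{1}{3} + \frac{1}{6} \cdot 6\right)\right) 7 \left(-5\right) - 22 = \left(4 - \left(- \frac{1}{3} + 1\right)\right) \left(-35\right) - 22 = \left(4 - \frac{2}{3}\right) \left(-35\right) - 22 = \frac{10}{3} \left(-35\right) - 22 = - \frac{350}{3} - 22 = - \frac{416}{3}$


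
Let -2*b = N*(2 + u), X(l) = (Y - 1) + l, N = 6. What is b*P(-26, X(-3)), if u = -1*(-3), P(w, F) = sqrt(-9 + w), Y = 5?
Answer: -15*I*sqrt(35) ≈ -88.741*I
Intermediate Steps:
X(l) = 4 + l (X(l) = (5 - 1) + l = 4 + l)
u = 3
b = -15 (b = -3*(2 + 3) = -3*5 = -1/2*30 = -15)
b*P(-26, X(-3)) = -15*sqrt(-9 - 26) = -15*I*sqrt(35)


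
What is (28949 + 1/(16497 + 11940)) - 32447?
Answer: -99472625/28437 ≈ -3498.0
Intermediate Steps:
(28949 + 1/(16497 + 11940)) - 32447 = (28949 + 1/28437) - 32447 = 823222714/28437 - 32447 = -99472625/28437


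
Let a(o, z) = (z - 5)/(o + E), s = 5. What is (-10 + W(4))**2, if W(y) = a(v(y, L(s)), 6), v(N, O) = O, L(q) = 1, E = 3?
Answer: 1521/16 ≈ 95.063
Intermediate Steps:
a(o, z) = (-5 + z)/(3 + o) (a(o, z) = (z - 5)/(o + 3) = (-5 + z)/(3 + o))
W(y) = 1/4 (W(y) = (-5 + 6)/(3 + 1) = 1/4)
(-10 + W(4))**2 = (-10 + 1/4)**2 = (-39/4)**2 = 1521/16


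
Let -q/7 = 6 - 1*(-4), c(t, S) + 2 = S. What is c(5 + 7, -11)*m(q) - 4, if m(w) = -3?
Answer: 35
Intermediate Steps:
c(t, S) = -2 + S
q = -70 (q = -7*(6 - 1*(-4)) = -7*(6 + 4) = -7*10 = -70)
c(5 + 7, -11)*m(q) - 4 = (-2 - 11)*(-3) - 4 = -13*(-3) - 4 = 39 - 4 = 35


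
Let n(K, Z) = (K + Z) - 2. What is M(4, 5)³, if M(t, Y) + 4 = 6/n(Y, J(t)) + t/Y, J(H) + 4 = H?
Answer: -216/125 ≈ -1.7280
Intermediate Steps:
J(H) = -4 + H
n(K, Z) = -2 + K + Z
M(t, Y) = -4 + 6/(-6 + Y + t) + t/Y (M(t, Y) = -4 + (6/(-2 + Y + (-4 + t)) + t/Y) = -4 + (6/(-6 + Y + t) + t/Y) = -4 + 6/(-6 + Y + t) + t/Y)
M(4, 5)³ = (-4 + 6/(-6 + 5 + 4) + 4/5)³ = (-4 + 6/3 + 4*(⅕))³ = (-4 + 6*(⅓) + ⅘)³ = (-4 + 2 + ⅘)³ = (-6/5)³ = -216/125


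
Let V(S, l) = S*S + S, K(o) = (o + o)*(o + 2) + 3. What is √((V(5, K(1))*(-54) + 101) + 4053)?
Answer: √2534 ≈ 50.339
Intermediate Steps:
K(o) = 3 + 2*o*(2 + o) (K(o) = (2*o)*(2 + o) + 3 = 2*o*(2 + o) + 3 = 3 + 2*o*(2 + o))
V(S, l) = S + S² (V(S, l) = S² + S = S + S²)
√((V(5, K(1))*(-54) + 101) + 4053) = √(((5*(1 + 5))*(-54) + 101) + 4053) = √(((5*6)*(-54) + 101) + 4053) = √((30*(-54) + 101) + 4053) = √((-1620 + 101) + 4053) = √(-1519 + 4053) = √2534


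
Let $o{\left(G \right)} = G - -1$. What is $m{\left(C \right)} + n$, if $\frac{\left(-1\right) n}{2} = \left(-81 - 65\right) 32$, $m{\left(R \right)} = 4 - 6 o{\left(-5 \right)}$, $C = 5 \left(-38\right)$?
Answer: $9372$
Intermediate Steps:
$o{\left(G \right)} = 1 + G$ ($o{\left(G \right)} = G + 1 = 1 + G$)
$C = -190$
$m{\left(R \right)} = 28$ ($m{\left(R \right)} = 4 - 6 \left(1 - 5\right) = 4 - -24 = 4 + 24 = 28$)
$n = 9344$ ($n = - 2 \left(-81 - 65\right) 32 = - 2 \left(\left(-146\right) 32\right) = \left(-2\right) \left(-4672\right) = 9344$)
$m{\left(C \right)} + n = 28 + 9344 = 9372$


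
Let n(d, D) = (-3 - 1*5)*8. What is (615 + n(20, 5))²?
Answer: 303601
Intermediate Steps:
n(d, D) = -64 (n(d, D) = (-3 - 5)*8 = -8*8 = -64)
(615 + n(20, 5))² = (615 - 64)² = 551² = 303601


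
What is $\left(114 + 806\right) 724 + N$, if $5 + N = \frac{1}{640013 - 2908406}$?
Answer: $\frac{1510919867474}{2268393} \approx 6.6608 \cdot 10^{5}$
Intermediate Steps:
$N = - \frac{11341966}{2268393}$ ($N = -5 + \frac{1}{640013 - 2908406} = -5 + \frac{1}{-2268393} = -5 - \frac{1}{2268393} = - \frac{11341966}{2268393} \approx -5.0$)
$\left(114 + 806\right) 724 + N = \left(114 + 806\right) 724 - \frac{11341966}{2268393} = 920 \cdot 724 - \frac{11341966}{2268393} = 666080 - \frac{11341966}{2268393} = \frac{1510919867474}{2268393}$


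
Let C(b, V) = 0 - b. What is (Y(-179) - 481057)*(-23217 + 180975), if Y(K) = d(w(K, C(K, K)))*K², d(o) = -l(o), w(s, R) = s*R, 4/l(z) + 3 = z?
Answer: -607954463416188/8011 ≈ -7.5890e+10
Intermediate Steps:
l(z) = 4/(-3 + z)
C(b, V) = -b
w(s, R) = R*s
d(o) = -4/(-3 + o)
Y(K) = -4*K²/(-3 - K²) (Y(K) = (-4/(-3 + (-K)*K))*K² = (-4/(-3 - K²))*K² = -4*K²/(-3 - K²))
(Y(-179) - 481057)*(-23217 + 180975) = (4*(-179)²/(3 + (-179)²) - 481057)*(-23217 + 180975) = (4*32041/(3 + 32041) - 481057)*157758 = (4*32041/32044 - 481057)*157758 = (4*32041*(1/32044) - 481057)*157758 = (32041/8011 - 481057)*157758 = -3853715586/8011*157758 = -607954463416188/8011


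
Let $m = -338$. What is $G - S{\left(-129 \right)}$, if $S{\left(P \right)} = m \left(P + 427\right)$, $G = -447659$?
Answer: $-346935$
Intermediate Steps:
$S{\left(P \right)} = -144326 - 338 P$ ($S{\left(P \right)} = - 338 \left(P + 427\right) = - 338 \left(427 + P\right) = -144326 - 338 P$)
$G - S{\left(-129 \right)} = -447659 - \left(-144326 - -43602\right) = -447659 - \left(-144326 + 43602\right) = -447659 - -100724 = -447659 + 100724 = -346935$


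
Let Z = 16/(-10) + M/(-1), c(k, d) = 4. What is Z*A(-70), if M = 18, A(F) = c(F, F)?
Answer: -392/5 ≈ -78.400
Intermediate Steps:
A(F) = 4
Z = -98/5 (Z = 16/(-10) + 18/(-1) = 16*(-⅒) + 18*(-1) = -8/5 - 18 = -98/5 ≈ -19.600)
Z*A(-70) = -98/5*4 = -392/5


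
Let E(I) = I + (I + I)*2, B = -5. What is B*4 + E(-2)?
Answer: -30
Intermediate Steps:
E(I) = 5*I (E(I) = I + (2*I)*2 = I + 4*I = 5*I)
B*4 + E(-2) = -5*4 + 5*(-2) = -20 - 10 = -30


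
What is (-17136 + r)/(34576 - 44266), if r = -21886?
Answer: 19511/4845 ≈ 4.0270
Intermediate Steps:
(-17136 + r)/(34576 - 44266) = (-17136 - 21886)/(34576 - 44266) = -39022/(-9690) = -39022*(-1/9690) = 19511/4845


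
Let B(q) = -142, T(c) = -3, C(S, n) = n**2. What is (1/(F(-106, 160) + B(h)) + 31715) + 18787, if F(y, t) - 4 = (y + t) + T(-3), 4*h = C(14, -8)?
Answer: 4393673/87 ≈ 50502.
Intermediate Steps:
h = 16 (h = (1/4)*(-8)**2 = (1/4)*64 = 16)
F(y, t) = 1 + t + y (F(y, t) = 4 + ((y + t) - 3) = 4 + ((t + y) - 3) = 4 + (-3 + t + y) = 1 + t + y)
(1/(F(-106, 160) + B(h)) + 31715) + 18787 = (1/((1 + 160 - 106) - 142) + 31715) + 18787 = (1/(55 - 142) + 31715) + 18787 = (1/(-87) + 31715) + 18787 = (-1/87 + 31715) + 18787 = 2759204/87 + 18787 = 4393673/87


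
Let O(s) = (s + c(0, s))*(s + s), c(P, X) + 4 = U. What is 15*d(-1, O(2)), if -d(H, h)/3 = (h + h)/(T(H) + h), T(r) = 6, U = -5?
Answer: -1260/11 ≈ -114.55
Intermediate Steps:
c(P, X) = -9 (c(P, X) = -4 - 5 = -9)
O(s) = 2*s*(-9 + s) (O(s) = (s - 9)*(s + s) = (-9 + s)*(2*s) = 2*s*(-9 + s))
d(H, h) = -6*h/(6 + h) (d(H, h) = -3*(h + h)/(6 + h) = -3*2*h/(6 + h) = -6*h/(6 + h))
15*d(-1, O(2)) = 15*(-6*2*2*(-9 + 2)/(6 + 2*2*(-9 + 2))) = 15*(-6*2*2*(-7)/(6 + 2*2*(-7))) = 15*(-6*(-28)/(6 - 28)) = 15*(-6*(-28)/(-22)) = 15*(-6*(-28)*(-1/22)) = 15*(-84/11) = -1260/11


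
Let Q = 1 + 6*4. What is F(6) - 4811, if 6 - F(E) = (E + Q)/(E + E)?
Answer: -57691/12 ≈ -4807.6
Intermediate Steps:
Q = 25 (Q = 1 + 24 = 25)
F(E) = 6 - (25 + E)/(2*E) (F(E) = 6 - (E + 25)/(E + E) = 6 - (25 + E)/(2*E))
F(6) - 4811 = (½)*(-25 + 11*6)/6 - 4811 = (½)*(⅙)*(-25 + 66) - 4811 = (½)*(⅙)*41 - 4811 = 41/12 - 4811 = -57691/12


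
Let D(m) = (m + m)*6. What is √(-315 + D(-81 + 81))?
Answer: 3*I*√35 ≈ 17.748*I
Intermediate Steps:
D(m) = 12*m (D(m) = (2*m)*6 = 12*m)
√(-315 + D(-81 + 81)) = √(-315 + 12*(-81 + 81)) = √(-315 + 12*0) = √(-315 + 0) = √(-315) = 3*I*√35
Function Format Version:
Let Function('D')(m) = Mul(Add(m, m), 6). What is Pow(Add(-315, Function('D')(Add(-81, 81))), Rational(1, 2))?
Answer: Mul(3, I, Pow(35, Rational(1, 2))) ≈ Mul(17.748, I)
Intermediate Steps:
Function('D')(m) = Mul(12, m) (Function('D')(m) = Mul(Mul(2, m), 6) = Mul(12, m))
Pow(Add(-315, Function('D')(Add(-81, 81))), Rational(1, 2)) = Pow(Add(-315, Mul(12, Add(-81, 81))), Rational(1, 2)) = Pow(Add(-315, Mul(12, 0)), Rational(1, 2)) = Pow(Add(-315, 0), Rational(1, 2)) = Pow(-315, Rational(1, 2)) = Mul(3, I, Pow(35, Rational(1, 2)))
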